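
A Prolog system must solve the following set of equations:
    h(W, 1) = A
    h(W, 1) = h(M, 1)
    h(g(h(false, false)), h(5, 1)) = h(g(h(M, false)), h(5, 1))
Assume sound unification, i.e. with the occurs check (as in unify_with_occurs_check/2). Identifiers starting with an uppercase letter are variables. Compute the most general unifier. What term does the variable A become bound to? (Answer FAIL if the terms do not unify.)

Bind A := h(W, 1); no other remaining equation mentions A.
Decompose h/2: W = M,  1 = 1.
Bind W := M; no other remaining equation mentions W. Substituting into the earlier binding gives A := h(M, 1).
Delete trivial equation 1 = 1.
Decompose h/2: g(h(false, false)) = g(h(M, false)),  h(5, 1) = h(5, 1).
Decompose g/1: h(false, false) = h(M, false).
Decompose h/2: false = M,  false = false.
Bind M := false; no other remaining equation mentions M. Substituting into the earlier bindings gives A := h(false, 1), W := false.
Delete trivial equation false = false.
Delete trivial equation h(5, 1) = h(5, 1).
MGU = { A -> h(false, 1), W -> false, M -> false }, so A -> h(false, 1).

h(false, 1)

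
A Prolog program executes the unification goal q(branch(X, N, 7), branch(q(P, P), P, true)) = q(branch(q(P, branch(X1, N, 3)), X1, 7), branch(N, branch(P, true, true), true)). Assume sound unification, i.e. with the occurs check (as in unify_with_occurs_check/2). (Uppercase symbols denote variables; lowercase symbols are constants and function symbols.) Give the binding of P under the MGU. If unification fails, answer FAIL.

FAIL

Decompose q/2: branch(X, N, 7) = branch(q(P, branch(X1, N, 3)), X1, 7),  branch(q(P, P), P, true) = branch(N, branch(P, true, true), true).
Decompose branch/3: X = q(P, branch(X1, N, 3)),  N = X1,  7 = 7.
Bind X := q(P, branch(X1, N, 3)); no other remaining equation mentions X.
Bind N := X1; substituting into the one remaining equation that mentions N gives: branch(q(P, P), P, true) = branch(X1, branch(P, true, true), true). Substituting into the earlier binding gives X := q(P, branch(X1, X1, 3)).
Delete trivial equation 7 = 7.
Decompose branch/3: q(P, P) = X1,  P = branch(P, true, true),  true = true.
Bind X1 := q(P, P); no other remaining equation mentions X1. Substituting into the earlier bindings gives X := q(P, branch(q(P, P), q(P, P), 3)), N := q(P, P).
Occurs check fails: P occurs in branch(P, true, true); the equation P = branch(P, true, true) has no finite solution.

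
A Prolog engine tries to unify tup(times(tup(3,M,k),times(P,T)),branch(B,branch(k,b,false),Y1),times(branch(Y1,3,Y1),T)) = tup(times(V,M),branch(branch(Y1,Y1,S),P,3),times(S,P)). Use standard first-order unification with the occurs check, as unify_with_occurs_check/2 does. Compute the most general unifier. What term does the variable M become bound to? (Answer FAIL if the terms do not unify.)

times(branch(k,b,false),branch(k,b,false))

Decompose tup/3: times(tup(3,M,k),times(P,T)) = times(V,M),  branch(B,branch(k,b,false),Y1) = branch(branch(Y1,Y1,S),P,3),  times(branch(Y1,3,Y1),T) = times(S,P).
Decompose times/2: tup(3,M,k) = V,  times(P,T) = M.
Bind V := tup(3,M,k); no other remaining equation mentions V.
Bind M := times(P,T); no other remaining equation mentions M. Substituting into the earlier binding gives V := tup(3,times(P,T),k).
Decompose branch/3: B = branch(Y1,Y1,S),  branch(k,b,false) = P,  Y1 = 3.
Bind B := branch(Y1,Y1,S); no other remaining equation mentions B.
Bind P := branch(k,b,false); substituting into the one remaining equation that mentions P gives: times(branch(Y1,3,Y1),T) = times(S,branch(k,b,false)). Substituting into the earlier bindings gives V := tup(3,times(branch(k,b,false),T),k), M := times(branch(k,b,false),T).
Bind Y1 := 3; substituting into the remaining equation gives: times(branch(3,3,3),T) = times(S,branch(k,b,false)). Substituting into the earlier binding gives B := branch(3,3,S).
Decompose times/2: branch(3,3,3) = S,  T = branch(k,b,false).
Bind S := branch(3,3,3); no other remaining equation mentions S. Substituting into the earlier binding gives B := branch(3,3,branch(3,3,3)).
Bind T := branch(k,b,false). Substituting into the earlier bindings gives V := tup(3,times(branch(k,b,false),branch(k,b,false)),k), M := times(branch(k,b,false),branch(k,b,false)).
MGU = { V -> tup(3,times(branch(k,b,false),branch(k,b,false)),k), M -> times(branch(k,b,false),branch(k,b,false)), B -> branch(3,3,branch(3,3,3)), P -> branch(k,b,false), Y1 -> 3, S -> branch(3,3,3), T -> branch(k,b,false) }, so M -> times(branch(k,b,false),branch(k,b,false)).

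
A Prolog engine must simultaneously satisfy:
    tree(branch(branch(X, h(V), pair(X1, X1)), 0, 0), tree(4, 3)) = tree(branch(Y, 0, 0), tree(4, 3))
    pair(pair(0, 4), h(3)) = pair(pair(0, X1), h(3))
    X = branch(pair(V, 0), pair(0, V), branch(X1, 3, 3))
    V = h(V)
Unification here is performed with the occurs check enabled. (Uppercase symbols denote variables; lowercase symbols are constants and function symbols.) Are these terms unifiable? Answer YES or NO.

Decompose tree/2: branch(branch(X, h(V), pair(X1, X1)), 0, 0) = branch(Y, 0, 0),  tree(4, 3) = tree(4, 3).
Decompose branch/3: branch(X, h(V), pair(X1, X1)) = Y,  0 = 0,  0 = 0.
Bind Y := branch(X, h(V), pair(X1, X1)); no other remaining equation mentions Y.
Delete trivial equation 0 = 0.
Delete trivial equation 0 = 0.
Delete trivial equation tree(4, 3) = tree(4, 3).
Decompose pair/2: pair(0, 4) = pair(0, X1),  h(3) = h(3).
Decompose pair/2: 0 = 0,  4 = X1.
Delete trivial equation 0 = 0.
Bind X1 := 4; substituting into the one remaining equation that mentions X1 gives: X = branch(pair(V, 0), pair(0, V), branch(4, 3, 3)). Substituting into the earlier binding gives Y := branch(X, h(V), pair(4, 4)).
Delete trivial equation h(3) = h(3).
Bind X := branch(pair(V, 0), pair(0, V), branch(4, 3, 3)); no other remaining equation mentions X. Substituting into the earlier binding gives Y := branch(branch(pair(V, 0), pair(0, V), branch(4, 3, 3)), h(V), pair(4, 4)).
Occurs check fails: V occurs in h(V); the equation V = h(V) has no finite solution.

NO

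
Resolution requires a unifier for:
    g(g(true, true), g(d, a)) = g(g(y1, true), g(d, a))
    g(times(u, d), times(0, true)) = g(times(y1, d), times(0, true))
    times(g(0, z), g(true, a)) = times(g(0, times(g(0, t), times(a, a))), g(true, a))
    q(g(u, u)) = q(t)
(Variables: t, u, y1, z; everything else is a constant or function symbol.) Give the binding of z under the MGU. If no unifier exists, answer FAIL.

times(g(0, g(true, true)), times(a, a))

Decompose g/2: g(true, true) = g(y1, true),  g(d, a) = g(d, a).
Decompose g/2: true = y1,  true = true.
Bind y1 := true; substituting into the one remaining equation that mentions y1 gives: g(times(u, d), times(0, true)) = g(times(true, d), times(0, true)).
Delete trivial equation true = true.
Delete trivial equation g(d, a) = g(d, a).
Decompose g/2: times(u, d) = times(true, d),  times(0, true) = times(0, true).
Decompose times/2: u = true,  d = d.
Bind u := true; substituting into the one remaining equation that mentions u gives: q(g(true, true)) = q(t).
Delete trivial equation d = d.
Delete trivial equation times(0, true) = times(0, true).
Decompose times/2: g(0, z) = g(0, times(g(0, t), times(a, a))),  g(true, a) = g(true, a).
Decompose g/2: 0 = 0,  z = times(g(0, t), times(a, a)).
Delete trivial equation 0 = 0.
Bind z := times(g(0, t), times(a, a)); no other remaining equation mentions z.
Delete trivial equation g(true, a) = g(true, a).
Decompose q/1: g(true, true) = t.
Bind t := g(true, true). Substituting into the earlier binding gives z := times(g(0, g(true, true)), times(a, a)).
MGU = { y1 := true, u := true, z := times(g(0, g(true, true)), times(a, a)), t := g(true, true) }, so z := times(g(0, g(true, true)), times(a, a)).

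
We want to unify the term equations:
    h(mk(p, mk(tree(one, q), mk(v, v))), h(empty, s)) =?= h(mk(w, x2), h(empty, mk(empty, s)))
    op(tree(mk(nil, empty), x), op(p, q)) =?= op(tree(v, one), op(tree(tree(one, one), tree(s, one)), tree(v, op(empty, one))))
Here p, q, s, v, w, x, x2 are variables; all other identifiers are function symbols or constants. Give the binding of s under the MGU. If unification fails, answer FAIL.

FAIL

Decompose h/2: mk(p, mk(tree(one, q), mk(v, v))) =?= mk(w, x2),  h(empty, s) =?= h(empty, mk(empty, s)).
Decompose mk/2: p =?= w,  mk(tree(one, q), mk(v, v)) =?= x2.
Bind p := w; substituting into the one remaining equation that mentions p gives: op(tree(mk(nil, empty), x), op(w, q)) =?= op(tree(v, one), op(tree(tree(one, one), tree(s, one)), tree(v, op(empty, one)))).
Bind x2 := mk(tree(one, q), mk(v, v)); no other remaining equation mentions x2.
Decompose h/2: empty =?= empty,  s =?= mk(empty, s).
Delete trivial equation empty =?= empty.
Occurs check fails: s occurs in mk(empty, s); the equation s =?= mk(empty, s) has no finite solution.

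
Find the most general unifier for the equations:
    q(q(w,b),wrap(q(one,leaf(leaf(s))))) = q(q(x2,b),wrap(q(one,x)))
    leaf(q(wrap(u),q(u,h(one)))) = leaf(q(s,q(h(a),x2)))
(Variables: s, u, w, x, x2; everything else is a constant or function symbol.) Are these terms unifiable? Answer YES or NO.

YES

Decompose q/2: q(w,b) = q(x2,b),  wrap(q(one,leaf(leaf(s)))) = wrap(q(one,x)).
Decompose q/2: w = x2,  b = b.
Bind w := x2; no other remaining equation mentions w.
Delete trivial equation b = b.
Decompose wrap/1: q(one,leaf(leaf(s))) = q(one,x).
Decompose q/2: one = one,  leaf(leaf(s)) = x.
Delete trivial equation one = one.
Bind x := leaf(leaf(s)); no other remaining equation mentions x.
Decompose leaf/1: q(wrap(u),q(u,h(one))) = q(s,q(h(a),x2)).
Decompose q/2: wrap(u) = s,  q(u,h(one)) = q(h(a),x2).
Bind s := wrap(u); no other remaining equation mentions s. Substituting into the earlier binding gives x := leaf(leaf(wrap(u))).
Decompose q/2: u = h(a),  h(one) = x2.
Bind u := h(a); no other remaining equation mentions u. Substituting into the earlier bindings gives x := leaf(leaf(wrap(h(a)))), s := wrap(h(a)).
Bind x2 := h(one). Substituting into the earlier binding gives w := h(one).
No equations remain and no clash or occurs-check failure arose, so a unifier exists.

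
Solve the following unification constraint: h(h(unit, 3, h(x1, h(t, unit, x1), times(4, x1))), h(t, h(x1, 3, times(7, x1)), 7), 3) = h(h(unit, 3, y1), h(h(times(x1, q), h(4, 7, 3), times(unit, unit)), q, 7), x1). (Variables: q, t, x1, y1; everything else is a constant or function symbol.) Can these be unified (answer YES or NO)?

Decompose h/3: h(unit, 3, h(x1, h(t, unit, x1), times(4, x1))) = h(unit, 3, y1),  h(t, h(x1, 3, times(7, x1)), 7) = h(h(times(x1, q), h(4, 7, 3), times(unit, unit)), q, 7),  3 = x1.
Decompose h/3: unit = unit,  3 = 3,  h(x1, h(t, unit, x1), times(4, x1)) = y1.
Delete trivial equation unit = unit.
Delete trivial equation 3 = 3.
Bind y1 := h(x1, h(t, unit, x1), times(4, x1)); no other remaining equation mentions y1.
Decompose h/3: t = h(times(x1, q), h(4, 7, 3), times(unit, unit)),  h(x1, 3, times(7, x1)) = q,  7 = 7.
Bind t := h(times(x1, q), h(4, 7, 3), times(unit, unit)); no other remaining equation mentions t. Substituting into the earlier binding gives y1 := h(x1, h(h(times(x1, q), h(4, 7, 3), times(unit, unit)), unit, x1), times(4, x1)).
Bind q := h(x1, 3, times(7, x1)); no other remaining equation mentions q. Substituting into the earlier bindings gives y1 := h(x1, h(h(times(x1, h(x1, 3, times(7, x1))), h(4, 7, 3), times(unit, unit)), unit, x1), times(4, x1)), t := h(times(x1, h(x1, 3, times(7, x1))), h(4, 7, 3), times(unit, unit)).
Delete trivial equation 7 = 7.
Bind x1 := 3. Substituting into the earlier bindings gives y1 := h(3, h(h(times(3, h(3, 3, times(7, 3))), h(4, 7, 3), times(unit, unit)), unit, 3), times(4, 3)), t := h(times(3, h(3, 3, times(7, 3))), h(4, 7, 3), times(unit, unit)), q := h(3, 3, times(7, 3)).
No equations remain and no clash or occurs-check failure arose, so a unifier exists.

YES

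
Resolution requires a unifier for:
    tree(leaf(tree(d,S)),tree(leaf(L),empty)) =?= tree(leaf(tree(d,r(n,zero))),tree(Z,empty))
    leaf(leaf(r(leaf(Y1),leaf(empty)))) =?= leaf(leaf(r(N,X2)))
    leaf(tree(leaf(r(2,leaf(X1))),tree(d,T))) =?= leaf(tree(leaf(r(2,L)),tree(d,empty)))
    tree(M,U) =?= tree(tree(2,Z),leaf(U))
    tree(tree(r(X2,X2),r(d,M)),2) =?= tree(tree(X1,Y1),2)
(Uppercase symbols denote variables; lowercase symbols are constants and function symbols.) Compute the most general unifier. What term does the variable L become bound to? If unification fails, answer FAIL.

FAIL

Decompose tree/2: leaf(tree(d,S)) =?= leaf(tree(d,r(n,zero))),  tree(leaf(L),empty) =?= tree(Z,empty).
Decompose leaf/1: tree(d,S) =?= tree(d,r(n,zero)).
Decompose tree/2: d =?= d,  S =?= r(n,zero).
Delete trivial equation d =?= d.
Bind S := r(n,zero); no other remaining equation mentions S.
Decompose tree/2: leaf(L) =?= Z,  empty =?= empty.
Bind Z := leaf(L); substituting into the one remaining equation that mentions Z gives: tree(M,U) =?= tree(tree(2,leaf(L)),leaf(U)).
Delete trivial equation empty =?= empty.
Decompose leaf/1: leaf(r(leaf(Y1),leaf(empty))) =?= leaf(r(N,X2)).
Decompose leaf/1: r(leaf(Y1),leaf(empty)) =?= r(N,X2).
Decompose r/2: leaf(Y1) =?= N,  leaf(empty) =?= X2.
Bind N := leaf(Y1); no other remaining equation mentions N.
Bind X2 := leaf(empty); substituting into the one remaining equation that mentions X2 gives: tree(tree(r(leaf(empty),leaf(empty)),r(d,M)),2) =?= tree(tree(X1,Y1),2).
Decompose leaf/1: tree(leaf(r(2,leaf(X1))),tree(d,T)) =?= tree(leaf(r(2,L)),tree(d,empty)).
Decompose tree/2: leaf(r(2,leaf(X1))) =?= leaf(r(2,L)),  tree(d,T) =?= tree(d,empty).
Decompose leaf/1: r(2,leaf(X1)) =?= r(2,L).
Decompose r/2: 2 =?= 2,  leaf(X1) =?= L.
Delete trivial equation 2 =?= 2.
Bind L := leaf(X1); substituting into the one remaining equation that mentions L gives: tree(M,U) =?= tree(tree(2,leaf(leaf(X1))),leaf(U)). Substituting into the earlier binding gives Z := leaf(leaf(X1)).
Decompose tree/2: d =?= d,  T =?= empty.
Delete trivial equation d =?= d.
Bind T := empty; no other remaining equation mentions T.
Decompose tree/2: M =?= tree(2,leaf(leaf(X1))),  U =?= leaf(U).
Bind M := tree(2,leaf(leaf(X1))); substituting into the one remaining equation that mentions M gives: tree(tree(r(leaf(empty),leaf(empty)),r(d,tree(2,leaf(leaf(X1))))),2) =?= tree(tree(X1,Y1),2).
Occurs check fails: U occurs in leaf(U); the equation U =?= leaf(U) has no finite solution.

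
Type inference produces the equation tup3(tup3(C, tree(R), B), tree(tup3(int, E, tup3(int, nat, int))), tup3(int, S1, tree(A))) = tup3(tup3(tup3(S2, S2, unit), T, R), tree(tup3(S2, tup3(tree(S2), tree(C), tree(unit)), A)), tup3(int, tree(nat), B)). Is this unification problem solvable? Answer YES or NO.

YES

Decompose tup3/3: tup3(C, tree(R), B) = tup3(tup3(S2, S2, unit), T, R),  tree(tup3(int, E, tup3(int, nat, int))) = tree(tup3(S2, tup3(tree(S2), tree(C), tree(unit)), A)),  tup3(int, S1, tree(A)) = tup3(int, tree(nat), B).
Decompose tup3/3: C = tup3(S2, S2, unit),  tree(R) = T,  B = R.
Bind C := tup3(S2, S2, unit); substituting into the one remaining equation that mentions C gives: tree(tup3(int, E, tup3(int, nat, int))) = tree(tup3(S2, tup3(tree(S2), tree(tup3(S2, S2, unit)), tree(unit)), A)).
Bind T := tree(R); no other remaining equation mentions T.
Bind B := R; substituting into the one remaining equation that mentions B gives: tup3(int, S1, tree(A)) = tup3(int, tree(nat), R).
Decompose tree/1: tup3(int, E, tup3(int, nat, int)) = tup3(S2, tup3(tree(S2), tree(tup3(S2, S2, unit)), tree(unit)), A).
Decompose tup3/3: int = S2,  E = tup3(tree(S2), tree(tup3(S2, S2, unit)), tree(unit)),  tup3(int, nat, int) = A.
Bind S2 := int; substituting into the one remaining equation that mentions S2 gives: E = tup3(tree(int), tree(tup3(int, int, unit)), tree(unit)). Substituting into the earlier binding gives C := tup3(int, int, unit).
Bind E := tup3(tree(int), tree(tup3(int, int, unit)), tree(unit)); no other remaining equation mentions E.
Bind A := tup3(int, nat, int); substituting into the remaining equation gives: tup3(int, S1, tree(tup3(int, nat, int))) = tup3(int, tree(nat), R).
Decompose tup3/3: int = int,  S1 = tree(nat),  tree(tup3(int, nat, int)) = R.
Delete trivial equation int = int.
Bind S1 := tree(nat); no other remaining equation mentions S1.
Bind R := tree(tup3(int, nat, int)). Substituting into the earlier bindings gives T := tree(tree(tup3(int, nat, int))), B := tree(tup3(int, nat, int)).
No equations remain and no clash or occurs-check failure arose, so a unifier exists.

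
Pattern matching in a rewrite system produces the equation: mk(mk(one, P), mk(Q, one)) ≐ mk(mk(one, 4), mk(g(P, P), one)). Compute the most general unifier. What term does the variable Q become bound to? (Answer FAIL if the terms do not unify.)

Decompose mk/2: mk(one, P) ≐ mk(one, 4),  mk(Q, one) ≐ mk(g(P, P), one).
Decompose mk/2: one ≐ one,  P ≐ 4.
Delete trivial equation one ≐ one.
Bind P := 4; substituting into the remaining equation gives: mk(Q, one) ≐ mk(g(4, 4), one).
Decompose mk/2: Q ≐ g(4, 4),  one ≐ one.
Bind Q := g(4, 4); no other remaining equation mentions Q.
Delete trivial equation one ≐ one.
MGU = { P -> 4, Q -> g(4, 4) }, so Q -> g(4, 4).

g(4, 4)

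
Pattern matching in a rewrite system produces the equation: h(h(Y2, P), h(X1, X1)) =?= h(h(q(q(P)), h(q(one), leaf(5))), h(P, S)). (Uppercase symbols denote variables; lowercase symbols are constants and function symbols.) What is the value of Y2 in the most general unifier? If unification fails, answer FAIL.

Decompose h/2: h(Y2, P) =?= h(q(q(P)), h(q(one), leaf(5))),  h(X1, X1) =?= h(P, S).
Decompose h/2: Y2 =?= q(q(P)),  P =?= h(q(one), leaf(5)).
Bind Y2 := q(q(P)); no other remaining equation mentions Y2.
Bind P := h(q(one), leaf(5)); substituting into the remaining equation gives: h(X1, X1) =?= h(h(q(one), leaf(5)), S). Substituting into the earlier binding gives Y2 := q(q(h(q(one), leaf(5)))).
Decompose h/2: X1 =?= h(q(one), leaf(5)),  X1 =?= S.
Bind X1 := h(q(one), leaf(5)); substituting into the remaining equation gives: h(q(one), leaf(5)) =?= S.
Bind S := h(q(one), leaf(5)).
MGU = { Y2 -> q(q(h(q(one), leaf(5)))), P -> h(q(one), leaf(5)), X1 -> h(q(one), leaf(5)), S -> h(q(one), leaf(5)) }, so Y2 -> q(q(h(q(one), leaf(5)))).

q(q(h(q(one), leaf(5))))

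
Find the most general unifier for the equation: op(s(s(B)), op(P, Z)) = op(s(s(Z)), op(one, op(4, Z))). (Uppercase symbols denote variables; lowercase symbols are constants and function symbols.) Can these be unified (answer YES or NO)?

Decompose op/2: s(s(B)) = s(s(Z)),  op(P, Z) = op(one, op(4, Z)).
Decompose s/1: s(B) = s(Z).
Decompose s/1: B = Z.
Bind B := Z; no other remaining equation mentions B.
Decompose op/2: P = one,  Z = op(4, Z).
Bind P := one; no other remaining equation mentions P.
Occurs check fails: Z occurs in op(4, Z); the equation Z = op(4, Z) has no finite solution.

NO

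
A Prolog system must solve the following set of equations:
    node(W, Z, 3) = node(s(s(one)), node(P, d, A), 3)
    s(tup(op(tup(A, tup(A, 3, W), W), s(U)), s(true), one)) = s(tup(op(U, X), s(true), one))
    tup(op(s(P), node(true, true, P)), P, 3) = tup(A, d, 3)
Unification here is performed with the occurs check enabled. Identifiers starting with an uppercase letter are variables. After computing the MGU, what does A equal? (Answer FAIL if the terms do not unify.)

op(s(d), node(true, true, d))

Decompose node/3: W = s(s(one)),  Z = node(P, d, A),  3 = 3.
Bind W := s(s(one)); substituting into the one remaining equation that mentions W gives: s(tup(op(tup(A, tup(A, 3, s(s(one))), s(s(one))), s(U)), s(true), one)) = s(tup(op(U, X), s(true), one)).
Bind Z := node(P, d, A); no other remaining equation mentions Z.
Delete trivial equation 3 = 3.
Decompose s/1: tup(op(tup(A, tup(A, 3, s(s(one))), s(s(one))), s(U)), s(true), one) = tup(op(U, X), s(true), one).
Decompose tup/3: op(tup(A, tup(A, 3, s(s(one))), s(s(one))), s(U)) = op(U, X),  s(true) = s(true),  one = one.
Decompose op/2: tup(A, tup(A, 3, s(s(one))), s(s(one))) = U,  s(U) = X.
Bind U := tup(A, tup(A, 3, s(s(one))), s(s(one))); substituting into the one remaining equation that mentions U gives: s(tup(A, tup(A, 3, s(s(one))), s(s(one)))) = X.
Bind X := s(tup(A, tup(A, 3, s(s(one))), s(s(one)))); no other remaining equation mentions X.
Delete trivial equation s(true) = s(true).
Delete trivial equation one = one.
Decompose tup/3: op(s(P), node(true, true, P)) = A,  P = d,  3 = 3.
Bind A := op(s(P), node(true, true, P)); no other remaining equation mentions A. Substituting into the earlier bindings gives Z := node(P, d, op(s(P), node(true, true, P))), U := tup(op(s(P), node(true, true, P)), tup(op(s(P), node(true, true, P)), 3, s(s(one))), s(s(one))), X := s(tup(op(s(P), node(true, true, P)), tup(op(s(P), node(true, true, P)), 3, s(s(one))), s(s(one)))).
Bind P := d; no other remaining equation mentions P. Substituting into the earlier bindings gives Z := node(d, d, op(s(d), node(true, true, d))), U := tup(op(s(d), node(true, true, d)), tup(op(s(d), node(true, true, d)), 3, s(s(one))), s(s(one))), X := s(tup(op(s(d), node(true, true, d)), tup(op(s(d), node(true, true, d)), 3, s(s(one))), s(s(one)))), A := op(s(d), node(true, true, d)).
Delete trivial equation 3 = 3.
MGU = { W ↦ s(s(one)), Z ↦ node(d, d, op(s(d), node(true, true, d))), U ↦ tup(op(s(d), node(true, true, d)), tup(op(s(d), node(true, true, d)), 3, s(s(one))), s(s(one))), X ↦ s(tup(op(s(d), node(true, true, d)), tup(op(s(d), node(true, true, d)), 3, s(s(one))), s(s(one)))), A ↦ op(s(d), node(true, true, d)), P ↦ d }, so A ↦ op(s(d), node(true, true, d)).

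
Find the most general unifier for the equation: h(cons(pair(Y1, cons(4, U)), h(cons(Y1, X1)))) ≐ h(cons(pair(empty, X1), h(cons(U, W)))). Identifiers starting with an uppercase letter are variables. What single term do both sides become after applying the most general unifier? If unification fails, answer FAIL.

Decompose h/1: cons(pair(Y1, cons(4, U)), h(cons(Y1, X1))) ≐ cons(pair(empty, X1), h(cons(U, W))).
Decompose cons/2: pair(Y1, cons(4, U)) ≐ pair(empty, X1),  h(cons(Y1, X1)) ≐ h(cons(U, W)).
Decompose pair/2: Y1 ≐ empty,  cons(4, U) ≐ X1.
Bind Y1 := empty; substituting into the one remaining equation that mentions Y1 gives: h(cons(empty, X1)) ≐ h(cons(U, W)).
Bind X1 := cons(4, U); substituting into the remaining equation gives: h(cons(empty, cons(4, U))) ≐ h(cons(U, W)).
Decompose h/1: cons(empty, cons(4, U)) ≐ cons(U, W).
Decompose cons/2: empty ≐ U,  cons(4, U) ≐ W.
Bind U := empty; substituting into the remaining equation gives: cons(4, empty) ≐ W. Substituting into the earlier binding gives X1 := cons(4, empty).
Bind W := cons(4, empty).
Applying the MGU to either side gives h(cons(pair(empty, cons(4, empty)), h(cons(empty, cons(4, empty))))).

h(cons(pair(empty, cons(4, empty)), h(cons(empty, cons(4, empty)))))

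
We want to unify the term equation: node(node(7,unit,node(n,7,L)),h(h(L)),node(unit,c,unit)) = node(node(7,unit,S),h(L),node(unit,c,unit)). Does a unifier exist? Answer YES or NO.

NO

Decompose node/3: node(7,unit,node(n,7,L)) = node(7,unit,S),  h(h(L)) = h(L),  node(unit,c,unit) = node(unit,c,unit).
Decompose node/3: 7 = 7,  unit = unit,  node(n,7,L) = S.
Delete trivial equation 7 = 7.
Delete trivial equation unit = unit.
Bind S := node(n,7,L); no other remaining equation mentions S.
Decompose h/1: h(L) = L.
Occurs check fails: L occurs in h(L); the equation L = h(L) has no finite solution.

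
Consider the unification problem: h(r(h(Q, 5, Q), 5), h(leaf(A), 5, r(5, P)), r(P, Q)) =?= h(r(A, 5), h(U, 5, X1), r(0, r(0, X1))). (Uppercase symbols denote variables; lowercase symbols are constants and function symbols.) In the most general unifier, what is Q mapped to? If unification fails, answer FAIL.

Decompose h/3: r(h(Q, 5, Q), 5) =?= r(A, 5),  h(leaf(A), 5, r(5, P)) =?= h(U, 5, X1),  r(P, Q) =?= r(0, r(0, X1)).
Decompose r/2: h(Q, 5, Q) =?= A,  5 =?= 5.
Bind A := h(Q, 5, Q); substituting into the one remaining equation that mentions A gives: h(leaf(h(Q, 5, Q)), 5, r(5, P)) =?= h(U, 5, X1).
Delete trivial equation 5 =?= 5.
Decompose h/3: leaf(h(Q, 5, Q)) =?= U,  5 =?= 5,  r(5, P) =?= X1.
Bind U := leaf(h(Q, 5, Q)); no other remaining equation mentions U.
Delete trivial equation 5 =?= 5.
Bind X1 := r(5, P); substituting into the remaining equation gives: r(P, Q) =?= r(0, r(0, r(5, P))).
Decompose r/2: P =?= 0,  Q =?= r(0, r(5, P)).
Bind P := 0; substituting into the remaining equation gives: Q =?= r(0, r(5, 0)). Substituting into the earlier binding gives X1 := r(5, 0).
Bind Q := r(0, r(5, 0)). Substituting into the earlier bindings gives A := h(r(0, r(5, 0)), 5, r(0, r(5, 0))), U := leaf(h(r(0, r(5, 0)), 5, r(0, r(5, 0)))).
MGU = { A := h(r(0, r(5, 0)), 5, r(0, r(5, 0))), U := leaf(h(r(0, r(5, 0)), 5, r(0, r(5, 0)))), X1 := r(5, 0), P := 0, Q := r(0, r(5, 0)) }, so Q := r(0, r(5, 0)).

r(0, r(5, 0))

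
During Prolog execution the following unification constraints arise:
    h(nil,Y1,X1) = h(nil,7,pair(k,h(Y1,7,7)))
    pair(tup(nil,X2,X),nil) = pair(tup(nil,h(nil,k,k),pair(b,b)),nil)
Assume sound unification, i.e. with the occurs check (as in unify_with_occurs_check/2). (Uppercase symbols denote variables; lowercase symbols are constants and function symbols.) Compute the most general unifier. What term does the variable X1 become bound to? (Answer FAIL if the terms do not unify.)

Decompose h/3: nil = nil,  Y1 = 7,  X1 = pair(k,h(Y1,7,7)).
Delete trivial equation nil = nil.
Bind Y1 := 7; substituting into the one remaining equation that mentions Y1 gives: X1 = pair(k,h(7,7,7)).
Bind X1 := pair(k,h(7,7,7)); no other remaining equation mentions X1.
Decompose pair/2: tup(nil,X2,X) = tup(nil,h(nil,k,k),pair(b,b)),  nil = nil.
Decompose tup/3: nil = nil,  X2 = h(nil,k,k),  X = pair(b,b).
Delete trivial equation nil = nil.
Bind X2 := h(nil,k,k); no other remaining equation mentions X2.
Bind X := pair(b,b); no other remaining equation mentions X.
Delete trivial equation nil = nil.
MGU = { Y1 = 7, X1 = pair(k,h(7,7,7)), X2 = h(nil,k,k), X = pair(b,b) }, so X1 = pair(k,h(7,7,7)).

pair(k,h(7,7,7))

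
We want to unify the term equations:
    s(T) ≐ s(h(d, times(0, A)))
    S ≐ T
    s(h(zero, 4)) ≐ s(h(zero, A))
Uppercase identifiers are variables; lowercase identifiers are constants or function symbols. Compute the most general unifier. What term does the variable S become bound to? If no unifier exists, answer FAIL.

Decompose s/1: T ≐ h(d, times(0, A)).
Bind T := h(d, times(0, A)); substituting into the one remaining equation that mentions T gives: S ≐ h(d, times(0, A)).
Bind S := h(d, times(0, A)); no other remaining equation mentions S.
Decompose s/1: h(zero, 4) ≐ h(zero, A).
Decompose h/2: zero ≐ zero,  4 ≐ A.
Delete trivial equation zero ≐ zero.
Bind A := 4. Substituting into the earlier bindings gives T := h(d, times(0, 4)), S := h(d, times(0, 4)).
MGU = { T ↦ h(d, times(0, 4)), S ↦ h(d, times(0, 4)), A ↦ 4 }, so S ↦ h(d, times(0, 4)).

h(d, times(0, 4))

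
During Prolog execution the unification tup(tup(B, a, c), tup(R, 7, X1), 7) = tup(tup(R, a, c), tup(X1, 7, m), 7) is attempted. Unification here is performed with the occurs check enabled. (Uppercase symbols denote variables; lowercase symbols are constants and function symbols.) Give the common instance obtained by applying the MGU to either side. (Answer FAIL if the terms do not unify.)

tup(tup(m, a, c), tup(m, 7, m), 7)

Decompose tup/3: tup(B, a, c) = tup(R, a, c),  tup(R, 7, X1) = tup(X1, 7, m),  7 = 7.
Decompose tup/3: B = R,  a = a,  c = c.
Bind B := R; no other remaining equation mentions B.
Delete trivial equation a = a.
Delete trivial equation c = c.
Decompose tup/3: R = X1,  7 = 7,  X1 = m.
Bind R := X1; no other remaining equation mentions R. Substituting into the earlier binding gives B := X1.
Delete trivial equation 7 = 7.
Bind X1 := m; no other remaining equation mentions X1. Substituting into the earlier bindings gives B := m, R := m.
Delete trivial equation 7 = 7.
Applying the MGU to either side gives tup(tup(m, a, c), tup(m, 7, m), 7).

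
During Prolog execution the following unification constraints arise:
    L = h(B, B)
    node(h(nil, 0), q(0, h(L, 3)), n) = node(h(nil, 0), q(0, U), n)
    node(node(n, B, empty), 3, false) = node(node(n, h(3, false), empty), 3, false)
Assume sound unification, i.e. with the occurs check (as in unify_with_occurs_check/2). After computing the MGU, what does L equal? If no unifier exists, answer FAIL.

Bind L := h(B, B); substituting into the one remaining equation that mentions L gives: node(h(nil, 0), q(0, h(h(B, B), 3)), n) = node(h(nil, 0), q(0, U), n).
Decompose node/3: h(nil, 0) = h(nil, 0),  q(0, h(h(B, B), 3)) = q(0, U),  n = n.
Delete trivial equation h(nil, 0) = h(nil, 0).
Decompose q/2: 0 = 0,  h(h(B, B), 3) = U.
Delete trivial equation 0 = 0.
Bind U := h(h(B, B), 3); no other remaining equation mentions U.
Delete trivial equation n = n.
Decompose node/3: node(n, B, empty) = node(n, h(3, false), empty),  3 = 3,  false = false.
Decompose node/3: n = n,  B = h(3, false),  empty = empty.
Delete trivial equation n = n.
Bind B := h(3, false); no other remaining equation mentions B. Substituting into the earlier bindings gives L := h(h(3, false), h(3, false)), U := h(h(h(3, false), h(3, false)), 3).
Delete trivial equation empty = empty.
Delete trivial equation 3 = 3.
Delete trivial equation false = false.
MGU = { L ↦ h(h(3, false), h(3, false)), U ↦ h(h(h(3, false), h(3, false)), 3), B ↦ h(3, false) }, so L ↦ h(h(3, false), h(3, false)).

h(h(3, false), h(3, false))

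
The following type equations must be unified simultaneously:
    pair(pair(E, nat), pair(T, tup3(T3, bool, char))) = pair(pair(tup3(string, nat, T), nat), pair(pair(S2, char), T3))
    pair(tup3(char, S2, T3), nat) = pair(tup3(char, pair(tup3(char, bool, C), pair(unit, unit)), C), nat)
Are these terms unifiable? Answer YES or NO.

NO

Decompose pair/2: pair(E, nat) = pair(tup3(string, nat, T), nat),  pair(T, tup3(T3, bool, char)) = pair(pair(S2, char), T3).
Decompose pair/2: E = tup3(string, nat, T),  nat = nat.
Bind E := tup3(string, nat, T); no other remaining equation mentions E.
Delete trivial equation nat = nat.
Decompose pair/2: T = pair(S2, char),  tup3(T3, bool, char) = T3.
Bind T := pair(S2, char); no other remaining equation mentions T. Substituting into the earlier binding gives E := tup3(string, nat, pair(S2, char)).
Occurs check fails: T3 occurs in tup3(T3, bool, char); the equation T3 = tup3(T3, bool, char) has no finite solution.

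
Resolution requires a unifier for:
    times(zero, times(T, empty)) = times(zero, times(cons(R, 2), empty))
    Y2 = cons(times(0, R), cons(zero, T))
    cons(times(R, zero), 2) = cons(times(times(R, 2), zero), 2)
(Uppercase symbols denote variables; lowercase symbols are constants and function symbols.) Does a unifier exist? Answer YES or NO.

NO

Decompose times/2: zero = zero,  times(T, empty) = times(cons(R, 2), empty).
Delete trivial equation zero = zero.
Decompose times/2: T = cons(R, 2),  empty = empty.
Bind T := cons(R, 2); substituting into the one remaining equation that mentions T gives: Y2 = cons(times(0, R), cons(zero, cons(R, 2))).
Delete trivial equation empty = empty.
Bind Y2 := cons(times(0, R), cons(zero, cons(R, 2))); no other remaining equation mentions Y2.
Decompose cons/2: times(R, zero) = times(times(R, 2), zero),  2 = 2.
Decompose times/2: R = times(R, 2),  zero = zero.
Occurs check fails: R occurs in times(R, 2); the equation R = times(R, 2) has no finite solution.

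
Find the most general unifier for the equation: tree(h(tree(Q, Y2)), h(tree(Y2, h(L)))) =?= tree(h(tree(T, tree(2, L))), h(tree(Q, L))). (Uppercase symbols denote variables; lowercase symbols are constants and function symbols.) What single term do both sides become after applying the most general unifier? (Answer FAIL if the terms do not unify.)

Decompose tree/2: h(tree(Q, Y2)) =?= h(tree(T, tree(2, L))),  h(tree(Y2, h(L))) =?= h(tree(Q, L)).
Decompose h/1: tree(Q, Y2) =?= tree(T, tree(2, L)).
Decompose tree/2: Q =?= T,  Y2 =?= tree(2, L).
Bind Q := T; substituting into the one remaining equation that mentions Q gives: h(tree(Y2, h(L))) =?= h(tree(T, L)).
Bind Y2 := tree(2, L); substituting into the remaining equation gives: h(tree(tree(2, L), h(L))) =?= h(tree(T, L)).
Decompose h/1: tree(tree(2, L), h(L)) =?= tree(T, L).
Decompose tree/2: tree(2, L) =?= T,  h(L) =?= L.
Bind T := tree(2, L); no other remaining equation mentions T. Substituting into the earlier binding gives Q := tree(2, L).
Occurs check fails: L occurs in h(L); the equation L =?= h(L) has no finite solution.

FAIL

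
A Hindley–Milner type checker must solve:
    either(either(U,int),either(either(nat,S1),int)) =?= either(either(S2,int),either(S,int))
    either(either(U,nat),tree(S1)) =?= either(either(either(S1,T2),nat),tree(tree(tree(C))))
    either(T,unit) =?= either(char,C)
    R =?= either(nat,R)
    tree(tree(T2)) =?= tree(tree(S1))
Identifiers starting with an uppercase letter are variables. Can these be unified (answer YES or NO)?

NO

Decompose either/2: either(U,int) =?= either(S2,int),  either(either(nat,S1),int) =?= either(S,int).
Decompose either/2: U =?= S2,  int =?= int.
Bind U := S2; substituting into the one remaining equation that mentions U gives: either(either(S2,nat),tree(S1)) =?= either(either(either(S1,T2),nat),tree(tree(tree(C)))).
Delete trivial equation int =?= int.
Decompose either/2: either(nat,S1) =?= S,  int =?= int.
Bind S := either(nat,S1); no other remaining equation mentions S.
Delete trivial equation int =?= int.
Decompose either/2: either(S2,nat) =?= either(either(S1,T2),nat),  tree(S1) =?= tree(tree(tree(C))).
Decompose either/2: S2 =?= either(S1,T2),  nat =?= nat.
Bind S2 := either(S1,T2); no other remaining equation mentions S2. Substituting into the earlier binding gives U := either(S1,T2).
Delete trivial equation nat =?= nat.
Decompose tree/1: S1 =?= tree(tree(C)).
Bind S1 := tree(tree(C)); substituting into the one remaining equation that mentions S1 gives: tree(tree(T2)) =?= tree(tree(tree(tree(C)))). Substituting into the earlier bindings gives U := either(tree(tree(C)),T2), S := either(nat,tree(tree(C))), S2 := either(tree(tree(C)),T2).
Decompose either/2: T =?= char,  unit =?= C.
Bind T := char; no other remaining equation mentions T.
Bind C := unit; substituting into the one remaining equation that mentions C gives: tree(tree(T2)) =?= tree(tree(tree(tree(unit)))). Substituting into the earlier bindings gives U := either(tree(tree(unit)),T2), S := either(nat,tree(tree(unit))), S2 := either(tree(tree(unit)),T2), S1 := tree(tree(unit)).
Occurs check fails: R occurs in either(nat,R); the equation R =?= either(nat,R) has no finite solution.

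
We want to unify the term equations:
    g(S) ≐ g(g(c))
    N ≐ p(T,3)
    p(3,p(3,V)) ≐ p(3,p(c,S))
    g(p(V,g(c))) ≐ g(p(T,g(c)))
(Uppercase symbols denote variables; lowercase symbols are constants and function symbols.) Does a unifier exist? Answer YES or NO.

Decompose g/1: S ≐ g(c).
Bind S := g(c); substituting into the one remaining equation that mentions S gives: p(3,p(3,V)) ≐ p(3,p(c,g(c))).
Bind N := p(T,3); no other remaining equation mentions N.
Decompose p/2: 3 ≐ 3,  p(3,V) ≐ p(c,g(c)).
Delete trivial equation 3 ≐ 3.
Decompose p/2: 3 ≐ c,  V ≐ g(c).
Clash: constants 3 and c differ; no unifier exists.

NO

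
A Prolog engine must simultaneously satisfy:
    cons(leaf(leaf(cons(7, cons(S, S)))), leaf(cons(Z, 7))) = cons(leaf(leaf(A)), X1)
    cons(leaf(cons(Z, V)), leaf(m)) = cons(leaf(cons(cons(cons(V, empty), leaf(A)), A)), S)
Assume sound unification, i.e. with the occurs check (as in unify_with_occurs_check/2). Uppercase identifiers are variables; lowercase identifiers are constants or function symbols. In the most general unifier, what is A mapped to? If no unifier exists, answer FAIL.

cons(7, cons(leaf(m), leaf(m)))

Decompose cons/2: leaf(leaf(cons(7, cons(S, S)))) = leaf(leaf(A)),  leaf(cons(Z, 7)) = X1.
Decompose leaf/1: leaf(cons(7, cons(S, S))) = leaf(A).
Decompose leaf/1: cons(7, cons(S, S)) = A.
Bind A := cons(7, cons(S, S)); substituting into the one remaining equation that mentions A gives: cons(leaf(cons(Z, V)), leaf(m)) = cons(leaf(cons(cons(cons(V, empty), leaf(cons(7, cons(S, S)))), cons(7, cons(S, S)))), S).
Bind X1 := leaf(cons(Z, 7)); no other remaining equation mentions X1.
Decompose cons/2: leaf(cons(Z, V)) = leaf(cons(cons(cons(V, empty), leaf(cons(7, cons(S, S)))), cons(7, cons(S, S)))),  leaf(m) = S.
Decompose leaf/1: cons(Z, V) = cons(cons(cons(V, empty), leaf(cons(7, cons(S, S)))), cons(7, cons(S, S))).
Decompose cons/2: Z = cons(cons(V, empty), leaf(cons(7, cons(S, S)))),  V = cons(7, cons(S, S)).
Bind Z := cons(cons(V, empty), leaf(cons(7, cons(S, S)))); no other remaining equation mentions Z. Substituting into the earlier binding gives X1 := leaf(cons(cons(cons(V, empty), leaf(cons(7, cons(S, S)))), 7)).
Bind V := cons(7, cons(S, S)); no other remaining equation mentions V. Substituting into the earlier bindings gives X1 := leaf(cons(cons(cons(cons(7, cons(S, S)), empty), leaf(cons(7, cons(S, S)))), 7)), Z := cons(cons(cons(7, cons(S, S)), empty), leaf(cons(7, cons(S, S)))).
Bind S := leaf(m). Substituting into the earlier bindings gives A := cons(7, cons(leaf(m), leaf(m))), X1 := leaf(cons(cons(cons(cons(7, cons(leaf(m), leaf(m))), empty), leaf(cons(7, cons(leaf(m), leaf(m))))), 7)), Z := cons(cons(cons(7, cons(leaf(m), leaf(m))), empty), leaf(cons(7, cons(leaf(m), leaf(m))))), V := cons(7, cons(leaf(m), leaf(m))).
MGU = { A -> cons(7, cons(leaf(m), leaf(m))), X1 -> leaf(cons(cons(cons(cons(7, cons(leaf(m), leaf(m))), empty), leaf(cons(7, cons(leaf(m), leaf(m))))), 7)), Z -> cons(cons(cons(7, cons(leaf(m), leaf(m))), empty), leaf(cons(7, cons(leaf(m), leaf(m))))), V -> cons(7, cons(leaf(m), leaf(m))), S -> leaf(m) }, so A -> cons(7, cons(leaf(m), leaf(m))).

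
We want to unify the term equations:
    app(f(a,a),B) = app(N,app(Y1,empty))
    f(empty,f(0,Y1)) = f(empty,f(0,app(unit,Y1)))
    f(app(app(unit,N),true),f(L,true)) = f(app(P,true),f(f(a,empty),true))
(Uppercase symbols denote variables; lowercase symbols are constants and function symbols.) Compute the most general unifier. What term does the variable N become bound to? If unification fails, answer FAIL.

Decompose app/2: f(a,a) = N,  B = app(Y1,empty).
Bind N := f(a,a); substituting into the one remaining equation that mentions N gives: f(app(app(unit,f(a,a)),true),f(L,true)) = f(app(P,true),f(f(a,empty),true)).
Bind B := app(Y1,empty); no other remaining equation mentions B.
Decompose f/2: empty = empty,  f(0,Y1) = f(0,app(unit,Y1)).
Delete trivial equation empty = empty.
Decompose f/2: 0 = 0,  Y1 = app(unit,Y1).
Delete trivial equation 0 = 0.
Occurs check fails: Y1 occurs in app(unit,Y1); the equation Y1 = app(unit,Y1) has no finite solution.

FAIL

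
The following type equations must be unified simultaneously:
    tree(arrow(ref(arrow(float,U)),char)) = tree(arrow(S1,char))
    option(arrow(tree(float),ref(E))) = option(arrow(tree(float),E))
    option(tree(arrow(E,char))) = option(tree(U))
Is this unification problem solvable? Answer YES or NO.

NO

Decompose tree/1: arrow(ref(arrow(float,U)),char) = arrow(S1,char).
Decompose arrow/2: ref(arrow(float,U)) = S1,  char = char.
Bind S1 := ref(arrow(float,U)); no other remaining equation mentions S1.
Delete trivial equation char = char.
Decompose option/1: arrow(tree(float),ref(E)) = arrow(tree(float),E).
Decompose arrow/2: tree(float) = tree(float),  ref(E) = E.
Delete trivial equation tree(float) = tree(float).
Occurs check fails: E occurs in ref(E); the equation E = ref(E) has no finite solution.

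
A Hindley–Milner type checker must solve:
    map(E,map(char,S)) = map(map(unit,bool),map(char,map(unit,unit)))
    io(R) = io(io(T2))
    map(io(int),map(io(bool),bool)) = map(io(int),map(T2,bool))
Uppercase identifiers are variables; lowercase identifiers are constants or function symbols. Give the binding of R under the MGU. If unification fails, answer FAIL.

Decompose map/2: E = map(unit,bool),  map(char,S) = map(char,map(unit,unit)).
Bind E := map(unit,bool); no other remaining equation mentions E.
Decompose map/2: char = char,  S = map(unit,unit).
Delete trivial equation char = char.
Bind S := map(unit,unit); no other remaining equation mentions S.
Decompose io/1: R = io(T2).
Bind R := io(T2); no other remaining equation mentions R.
Decompose map/2: io(int) = io(int),  map(io(bool),bool) = map(T2,bool).
Delete trivial equation io(int) = io(int).
Decompose map/2: io(bool) = T2,  bool = bool.
Bind T2 := io(bool); no other remaining equation mentions T2. Substituting into the earlier binding gives R := io(io(bool)).
Delete trivial equation bool = bool.
MGU = { E ↦ map(unit,bool), S ↦ map(unit,unit), R ↦ io(io(bool)), T2 ↦ io(bool) }, so R ↦ io(io(bool)).

io(io(bool))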